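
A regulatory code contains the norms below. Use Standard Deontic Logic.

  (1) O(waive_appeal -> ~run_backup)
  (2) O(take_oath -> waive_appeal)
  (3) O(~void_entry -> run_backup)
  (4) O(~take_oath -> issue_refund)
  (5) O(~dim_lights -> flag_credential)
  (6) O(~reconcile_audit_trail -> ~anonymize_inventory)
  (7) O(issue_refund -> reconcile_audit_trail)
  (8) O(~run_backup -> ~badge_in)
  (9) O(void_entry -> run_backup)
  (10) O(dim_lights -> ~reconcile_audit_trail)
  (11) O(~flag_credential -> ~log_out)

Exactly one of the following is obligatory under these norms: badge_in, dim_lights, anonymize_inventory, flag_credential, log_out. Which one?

Premises 3 and 9 are O(~void_entry -> run_backup) and O(void_entry -> run_backup); every ideal world satisfies ~void_entry or void_entry, so in either case run_backup holds — hence O(run_backup).
Premise 1, O(waive_appeal -> ~run_backup), contraposes to O(run_backup -> ~waive_appeal); with O(run_backup) we get O(~waive_appeal).
Premise 2, O(take_oath -> waive_appeal), contraposes to O(~waive_appeal -> ~take_oath); with O(~waive_appeal) we get O(~take_oath).
With premise 4, O(~take_oath -> issue_refund), the K-axiom yields O(issue_refund).
Applying K to premise 7 (O(issue_refund -> reconcile_audit_trail)) and O(issue_refund) yields O(reconcile_audit_trail).
Premise 10, O(dim_lights -> ~reconcile_audit_trail), contraposes to O(reconcile_audit_trail -> ~dim_lights); with O(reconcile_audit_trail) we get O(~dim_lights).
With premise 5, O(~dim_lights -> flag_credential), the K-axiom yields O(flag_credential).
So O(flag_credential) holds — flag_credential is obligatory. None of the other listed options is made obligatory by any chain of premises.

flag_credential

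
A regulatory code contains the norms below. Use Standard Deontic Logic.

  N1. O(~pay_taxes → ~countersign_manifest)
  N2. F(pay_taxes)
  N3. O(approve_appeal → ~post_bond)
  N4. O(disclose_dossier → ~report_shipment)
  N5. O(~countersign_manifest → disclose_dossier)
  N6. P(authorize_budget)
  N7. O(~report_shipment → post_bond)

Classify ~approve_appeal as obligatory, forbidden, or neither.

F(pay_taxes) at premise 2 means O(~pay_taxes).
From O(~pay_taxes) and premise 1, O(~pay_taxes → ~countersign_manifest), we obtain O(~countersign_manifest).
From O(~countersign_manifest) and premise 5, O(~countersign_manifest → disclose_dossier), we obtain O(disclose_dossier).
Applying K to premise 4 (O(disclose_dossier → ~report_shipment)) and O(disclose_dossier) yields O(~report_shipment).
From O(~report_shipment) and premise 7, O(~report_shipment → post_bond), we obtain O(post_bond).
Premise 3, O(approve_appeal → ~post_bond), contraposes to O(post_bond → ~approve_appeal); with O(post_bond) we get O(~approve_appeal).
Premise 6 does not contribute to this derivation.
Hence ~approve_appeal is obligatory.

Obligatory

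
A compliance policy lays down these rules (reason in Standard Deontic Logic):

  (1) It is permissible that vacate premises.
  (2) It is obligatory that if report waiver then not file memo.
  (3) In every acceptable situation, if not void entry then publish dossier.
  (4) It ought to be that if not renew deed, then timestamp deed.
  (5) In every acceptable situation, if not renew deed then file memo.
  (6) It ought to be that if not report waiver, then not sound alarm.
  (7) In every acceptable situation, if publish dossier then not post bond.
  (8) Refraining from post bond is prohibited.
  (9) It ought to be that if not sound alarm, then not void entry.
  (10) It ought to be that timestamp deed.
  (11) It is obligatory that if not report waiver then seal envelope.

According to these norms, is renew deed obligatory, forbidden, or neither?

Obligatory

F(¬post_bond) at premise 8 means O(post_bond).
Premise 7, O(publish_dossier → ¬post_bond), contraposes to O(post_bond → ¬publish_dossier); with O(post_bond) we get O(¬publish_dossier).
Premise 3 is O(¬void_entry → publish_dossier); contrapositively O(¬publish_dossier → void_entry). Since O(¬publish_dossier) holds, K gives O(void_entry).
The contrapositive of premise 9 (O(¬sound_alarm → ¬void_entry)) is O(void_entry → sound_alarm), and O(void_entry) is already established, so O(sound_alarm).
Premise 6, O(¬report_waiver → ¬sound_alarm), contraposes to O(sound_alarm → report_waiver); with O(sound_alarm) we get O(report_waiver).
With premise 2, O(report_waiver → ¬file_memo), the K-axiom yields O(¬file_memo).
Premise 5 is O(¬renew_deed → file_memo); contrapositively O(¬file_memo → renew_deed). Since O(¬file_memo) holds, K gives O(renew_deed).
Premises 1, 4, 10, 11 do not contribute to this derivation.
Hence renew_deed is obligatory.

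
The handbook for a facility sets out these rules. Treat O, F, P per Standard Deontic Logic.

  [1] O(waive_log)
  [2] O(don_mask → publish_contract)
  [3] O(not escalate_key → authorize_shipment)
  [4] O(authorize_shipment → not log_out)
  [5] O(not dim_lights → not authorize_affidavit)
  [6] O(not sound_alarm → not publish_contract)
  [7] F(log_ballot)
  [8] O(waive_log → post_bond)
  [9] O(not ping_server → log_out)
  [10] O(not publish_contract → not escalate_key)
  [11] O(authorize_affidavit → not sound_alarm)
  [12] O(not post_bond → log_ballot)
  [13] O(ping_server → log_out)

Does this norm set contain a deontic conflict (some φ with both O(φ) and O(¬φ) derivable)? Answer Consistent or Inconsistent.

Consistent

Premise 12 is O(not post_bond → log_ballot), but O(not post_bond) is not derivable from the premises, so it does not yield O(log_ballot).
So O(log_ballot) is not derivable, and the apparent clash with O(not log_ballot) does not arise.
A world satisfying every obligation exists (e.g. authorize_affidavit=false, authorize_shipment=false, dim_lights=false, don_mask=false, escalate_key=true, log_ballot=false, log_out=true, ping_server=false, post_bond=true, publish_contract=true, sound_alarm=true, waive_log=true); no atom is both obligatory and forbidden, so the set is consistent.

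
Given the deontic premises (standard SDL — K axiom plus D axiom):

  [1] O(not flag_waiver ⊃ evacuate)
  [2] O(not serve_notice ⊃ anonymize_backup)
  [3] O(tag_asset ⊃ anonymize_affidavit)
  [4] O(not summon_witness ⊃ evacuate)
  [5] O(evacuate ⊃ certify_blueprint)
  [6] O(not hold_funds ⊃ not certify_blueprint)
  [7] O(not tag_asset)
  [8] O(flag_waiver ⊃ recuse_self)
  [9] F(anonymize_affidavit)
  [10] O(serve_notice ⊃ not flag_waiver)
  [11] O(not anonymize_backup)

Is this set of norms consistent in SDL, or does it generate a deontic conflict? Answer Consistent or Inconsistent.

Consistent

Premise 3 is O(tag_asset ⊃ anonymize_affidavit), but O(tag_asset) is not derivable from the premises, so it does not yield O(anonymize_affidavit).
So O(anonymize_affidavit) is not derivable, and the apparent clash with O(not anonymize_affidavit) does not arise.
A world satisfying every obligation exists (e.g. anonymize_affidavit=false, anonymize_backup=false, certify_blueprint=true, evacuate=true, flag_waiver=false, hold_funds=true, recuse_self=false, serve_notice=true, summon_witness=false, tag_asset=false); no atom is both obligatory and forbidden, so the set is consistent.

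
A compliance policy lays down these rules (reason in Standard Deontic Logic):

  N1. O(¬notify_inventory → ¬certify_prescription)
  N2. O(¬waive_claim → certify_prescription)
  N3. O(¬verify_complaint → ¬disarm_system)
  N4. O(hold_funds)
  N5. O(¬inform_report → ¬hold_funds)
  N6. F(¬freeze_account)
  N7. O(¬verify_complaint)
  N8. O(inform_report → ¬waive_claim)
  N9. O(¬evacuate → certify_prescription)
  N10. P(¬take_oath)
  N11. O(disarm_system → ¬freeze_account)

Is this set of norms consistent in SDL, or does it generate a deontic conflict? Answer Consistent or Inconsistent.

Premise 11 is O(disarm_system → ¬freeze_account), but O(disarm_system) is not derivable from the premises, so it does not yield O(¬freeze_account).
So O(¬freeze_account) is not derivable, and the apparent clash with O(freeze_account) does not arise.
A world satisfying every obligation exists (e.g. certify_prescription=true, disarm_system=false, evacuate=false, freeze_account=true, hold_funds=true, inform_report=true, notify_inventory=true, take_oath=false, verify_complaint=false, waive_claim=false); no atom is both obligatory and forbidden, so the set is consistent.

Consistent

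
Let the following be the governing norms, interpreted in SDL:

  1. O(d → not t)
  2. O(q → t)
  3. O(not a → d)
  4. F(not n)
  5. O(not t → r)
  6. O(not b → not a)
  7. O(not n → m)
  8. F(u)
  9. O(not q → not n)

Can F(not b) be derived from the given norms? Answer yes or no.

Yes

Premise 4 is F(not n), i.e. O(n).
The contrapositive of premise 9 (O(not q → not n)) is O(n → q), and O(n) is already established, so O(q).
With premise 2, O(q → t), the K-axiom yields O(t).
Premise 1, O(d → not t), contraposes to O(t → not d); with O(t) we get O(not d).
The contrapositive of premise 3 (O(not a → d)) is O(not d → a), and O(not d) is already established, so O(a).
Premise 6 is O(not b → not a); contrapositively O(a → b). Since O(a) holds, K gives O(b).
Premises 5, 7, 8 do not contribute to this derivation.
So O(b) holds, i.e. F(not b). The claim follows.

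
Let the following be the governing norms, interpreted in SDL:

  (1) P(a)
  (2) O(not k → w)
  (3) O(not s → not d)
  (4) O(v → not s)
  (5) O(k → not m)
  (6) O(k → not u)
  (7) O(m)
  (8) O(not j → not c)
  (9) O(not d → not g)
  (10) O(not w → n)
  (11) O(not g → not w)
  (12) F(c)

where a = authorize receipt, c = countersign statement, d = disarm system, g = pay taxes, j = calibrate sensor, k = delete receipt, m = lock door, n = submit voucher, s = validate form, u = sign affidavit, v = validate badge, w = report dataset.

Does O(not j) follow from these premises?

Premise 8 is O(not j → not c); even if O(not c) held, inferring O(not j) would be affirming the consequent — invalid.
No other premise forces O(not j). An ideal world satisfying every premise can still have not j false, so O(not j) is not derivable.

No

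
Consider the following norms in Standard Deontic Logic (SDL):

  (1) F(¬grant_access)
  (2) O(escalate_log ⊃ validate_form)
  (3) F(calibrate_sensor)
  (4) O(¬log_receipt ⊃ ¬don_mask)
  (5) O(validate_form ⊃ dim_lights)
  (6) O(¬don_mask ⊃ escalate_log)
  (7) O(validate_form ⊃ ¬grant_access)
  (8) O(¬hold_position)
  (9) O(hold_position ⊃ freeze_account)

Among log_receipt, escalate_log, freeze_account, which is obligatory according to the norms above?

log_receipt

Premise 1, F(¬grant_access), is equivalent to O(grant_access).
Premise 7 is O(validate_form ⊃ ¬grant_access); contrapositively O(grant_access ⊃ ¬validate_form). Since O(grant_access) holds, K gives O(¬validate_form).
The contrapositive of premise 2 (O(escalate_log ⊃ validate_form)) is O(¬validate_form ⊃ ¬escalate_log), and O(¬validate_form) is already established, so O(¬escalate_log).
Premise 6, O(¬don_mask ⊃ escalate_log), contraposes to O(¬escalate_log ⊃ don_mask); with O(¬escalate_log) we get O(don_mask).
Premise 4, O(¬log_receipt ⊃ ¬don_mask), contraposes to O(don_mask ⊃ log_receipt); with O(don_mask) we get O(log_receipt).
So O(log_receipt) holds — log_receipt is obligatory. None of the other listed options is made obligatory by any chain of premises.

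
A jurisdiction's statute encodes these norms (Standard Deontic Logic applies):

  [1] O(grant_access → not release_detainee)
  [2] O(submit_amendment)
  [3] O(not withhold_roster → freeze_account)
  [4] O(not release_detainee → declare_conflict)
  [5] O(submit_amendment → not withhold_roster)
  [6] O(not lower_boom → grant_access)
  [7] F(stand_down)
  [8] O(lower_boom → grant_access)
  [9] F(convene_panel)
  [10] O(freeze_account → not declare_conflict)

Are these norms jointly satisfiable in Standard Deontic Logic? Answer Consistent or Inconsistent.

By case analysis on lower_boom: premise 8 gives O(lower_boom → grant_access) and premise 6 gives O(not lower_boom → grant_access), so O(grant_access) either way.
Premise 1 is O(grant_access → not release_detainee); since O(grant_access), deontic closure gives O(not release_detainee).
From O(not release_detainee) and premise 4, O(not release_detainee → declare_conflict), we obtain O(declare_conflict).
Premise 10 is O(freeze_account → not declare_conflict); contrapositively O(declare_conflict → not freeze_account). Since O(declare_conflict) holds, K gives O(not freeze_account).
The contrapositive of premise 3 (O(not withhold_roster → freeze_account)) is O(not freeze_account → withhold_roster), and O(not freeze_account) is already established, so O(withhold_roster).
The contrapositive of premise 5 (O(submit_amendment → not withhold_roster)) is O(withhold_roster → not submit_amendment), and O(withhold_roster) is already established, so O(not submit_amendment).
Yet premise 2 states O(submit_amendment).
We now have both O(not submit_amendment) and O(submit_amendment) — submit_amendment is simultaneously obligatory and forbidden, violating the D-axiom.

Inconsistent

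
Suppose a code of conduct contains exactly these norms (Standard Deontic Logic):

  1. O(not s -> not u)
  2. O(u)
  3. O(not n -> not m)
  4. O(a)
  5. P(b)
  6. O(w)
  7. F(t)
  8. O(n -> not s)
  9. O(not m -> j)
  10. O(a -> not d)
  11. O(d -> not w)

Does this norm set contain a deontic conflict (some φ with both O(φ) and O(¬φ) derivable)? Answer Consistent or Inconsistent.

Premise 11 is O(d -> not w), but O(d) is not derivable from the premises, so it does not yield O(not w).
So O(not w) is not derivable, and the apparent clash with O(w) does not arise.
A world satisfying every obligation exists (e.g. a=true, b=false, d=false, j=true, m=false, n=false, s=true, t=false, u=true, w=true); no atom is both obligatory and forbidden, so the set is consistent.

Consistent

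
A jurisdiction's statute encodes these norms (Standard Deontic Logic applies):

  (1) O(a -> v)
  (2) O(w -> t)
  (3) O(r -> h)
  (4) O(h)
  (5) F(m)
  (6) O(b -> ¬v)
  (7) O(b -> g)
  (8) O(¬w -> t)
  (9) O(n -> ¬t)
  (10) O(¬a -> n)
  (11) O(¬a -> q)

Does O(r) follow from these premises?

No

Premise 3 is O(r -> h); even if O(h) held, inferring O(r) would be affirming the consequent — invalid.
No other premise forces O(r). An ideal world satisfying every premise can still have r false, so O(r) is not derivable.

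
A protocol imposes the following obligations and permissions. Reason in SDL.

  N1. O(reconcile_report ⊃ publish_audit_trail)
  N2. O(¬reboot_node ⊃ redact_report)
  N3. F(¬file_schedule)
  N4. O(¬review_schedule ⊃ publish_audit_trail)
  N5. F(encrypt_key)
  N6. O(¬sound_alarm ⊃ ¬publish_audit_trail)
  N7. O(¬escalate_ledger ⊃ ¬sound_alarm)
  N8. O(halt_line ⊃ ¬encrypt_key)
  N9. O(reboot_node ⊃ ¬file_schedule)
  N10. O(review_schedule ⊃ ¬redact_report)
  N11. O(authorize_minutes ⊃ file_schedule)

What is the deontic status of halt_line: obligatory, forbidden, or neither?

Premise 8 is O(halt_line ⊃ ¬encrypt_key); even if O(¬encrypt_key) held, inferring O(halt_line) would be affirming the consequent — invalid.
No premise or chain of K-axiom applications forces O(halt_line), and none forces O(¬halt_line). So halt_line is neither obligatory nor forbidden under these norms.

Neither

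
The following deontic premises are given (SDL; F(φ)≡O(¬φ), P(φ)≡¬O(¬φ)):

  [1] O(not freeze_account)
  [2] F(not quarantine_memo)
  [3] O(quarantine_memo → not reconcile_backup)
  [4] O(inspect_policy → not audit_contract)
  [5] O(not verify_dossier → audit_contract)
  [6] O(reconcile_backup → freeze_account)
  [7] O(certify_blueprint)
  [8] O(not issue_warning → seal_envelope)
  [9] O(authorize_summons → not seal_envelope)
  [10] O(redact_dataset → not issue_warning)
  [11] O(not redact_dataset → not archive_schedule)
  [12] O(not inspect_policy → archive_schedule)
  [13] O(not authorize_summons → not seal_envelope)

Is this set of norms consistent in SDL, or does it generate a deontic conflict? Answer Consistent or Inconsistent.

Consistent

Premise 6 is O(reconcile_backup → freeze_account), but O(reconcile_backup) is not derivable from the premises, so it does not yield O(freeze_account).
So O(freeze_account) is not derivable, and the apparent clash with O(not freeze_account) does not arise.
A world satisfying every obligation exists (e.g. archive_schedule=false, audit_contract=false, authorize_summons=false, certify_blueprint=true, freeze_account=false, inspect_policy=true, issue_warning=true, quarantine_memo=true, reconcile_backup=false, redact_dataset=false, seal_envelope=false, verify_dossier=true); no atom is both obligatory and forbidden, so the set is consistent.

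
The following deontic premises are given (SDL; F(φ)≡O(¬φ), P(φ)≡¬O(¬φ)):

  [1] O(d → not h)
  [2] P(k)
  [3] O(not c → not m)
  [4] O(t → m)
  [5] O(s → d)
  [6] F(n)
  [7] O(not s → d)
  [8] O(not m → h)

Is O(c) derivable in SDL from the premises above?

Yes

Premises 7 and 5 cover both cases: O(not s → d) and O(s → d). Since not s ∨ s is a tautology, O(d) follows.
From O(d) and premise 1, O(d → not h), we obtain O(not h).
Premise 8 is O(not m → h); contrapositively O(not h → m). Since O(not h) holds, K gives O(m).
Premise 3, O(not c → not m), contraposes to O(m → c); with O(m) we get O(c).
Premises 2, 4, 6 do not contribute to this derivation.
So O(c) follows.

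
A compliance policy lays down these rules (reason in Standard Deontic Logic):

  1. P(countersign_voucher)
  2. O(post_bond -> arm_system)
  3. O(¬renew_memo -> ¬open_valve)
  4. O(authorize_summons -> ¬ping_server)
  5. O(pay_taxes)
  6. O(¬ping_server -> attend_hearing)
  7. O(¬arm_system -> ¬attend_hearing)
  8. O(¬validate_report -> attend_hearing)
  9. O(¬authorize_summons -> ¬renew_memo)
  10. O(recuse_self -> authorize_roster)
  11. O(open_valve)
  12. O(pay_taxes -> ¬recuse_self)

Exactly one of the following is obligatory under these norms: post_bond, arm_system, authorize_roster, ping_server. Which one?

arm_system

Premise 11 states O(open_valve) outright.
The contrapositive of premise 3 (O(¬renew_memo -> ¬open_valve)) is O(open_valve -> renew_memo), and O(open_valve) is already established, so O(renew_memo).
The contrapositive of premise 9 (O(¬authorize_summons -> ¬renew_memo)) is O(renew_memo -> authorize_summons), and O(renew_memo) is already established, so O(authorize_summons).
From O(authorize_summons) and premise 4, O(authorize_summons -> ¬ping_server), we obtain O(¬ping_server).
From O(¬ping_server) and premise 6, O(¬ping_server -> attend_hearing), we obtain O(attend_hearing).
Premise 7, O(¬arm_system -> ¬attend_hearing), contraposes to O(attend_hearing -> arm_system); with O(attend_hearing) we get O(arm_system).
So O(arm_system) holds — arm_system is obligatory. None of the other listed options is made obligatory by any chain of premises.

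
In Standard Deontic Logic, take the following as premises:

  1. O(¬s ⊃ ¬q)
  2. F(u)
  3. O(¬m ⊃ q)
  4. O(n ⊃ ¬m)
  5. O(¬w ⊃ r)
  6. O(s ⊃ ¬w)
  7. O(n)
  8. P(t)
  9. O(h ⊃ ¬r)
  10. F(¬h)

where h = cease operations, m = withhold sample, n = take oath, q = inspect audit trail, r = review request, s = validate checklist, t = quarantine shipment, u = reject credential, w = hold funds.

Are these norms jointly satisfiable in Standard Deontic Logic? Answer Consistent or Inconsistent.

Inconsistent

Premise 7 gives O(n).
Applying K to premise 4 (O(n ⊃ ¬m)) and O(n) yields O(¬m).
Premise 3 is O(¬m ⊃ q); since O(¬m), deontic closure gives O(q).
Premise 1, O(¬s ⊃ ¬q), contraposes to O(q ⊃ s); with O(q) we get O(s).
From O(s) and premise 6, O(s ⊃ ¬w), we obtain O(¬w).
Premise 5 is O(¬w ⊃ r); since O(¬w), deontic closure gives O(r).
The contrapositive of premise 9 (O(h ⊃ ¬r)) is O(r ⊃ ¬h), and O(r) is already established, so O(¬h).
However, F(¬h) at premise 10 amounts to O(h).
We now have both O(¬h) and O(h) — h is simultaneously obligatory and forbidden, violating the D-axiom.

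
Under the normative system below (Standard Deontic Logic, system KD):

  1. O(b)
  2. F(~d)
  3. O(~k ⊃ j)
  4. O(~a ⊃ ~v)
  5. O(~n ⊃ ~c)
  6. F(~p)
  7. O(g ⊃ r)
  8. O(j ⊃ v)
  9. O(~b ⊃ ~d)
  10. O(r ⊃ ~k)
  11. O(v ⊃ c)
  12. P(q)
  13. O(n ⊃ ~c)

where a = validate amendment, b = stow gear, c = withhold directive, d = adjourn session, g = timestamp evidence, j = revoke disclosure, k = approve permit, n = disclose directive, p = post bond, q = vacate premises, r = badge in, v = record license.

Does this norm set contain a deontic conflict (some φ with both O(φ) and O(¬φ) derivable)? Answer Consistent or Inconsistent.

Premise 9 is O(~b ⊃ ~d), but O(~b) is not derivable from the premises, so it does not yield O(~d).
So O(~d) is not derivable, and the apparent clash with O(d) does not arise.
A world satisfying every obligation exists (e.g. a=false, b=true, c=false, d=true, g=false, j=false, k=true, n=false, p=true, q=false, r=false, v=false); no atom is both obligatory and forbidden, so the set is consistent.

Consistent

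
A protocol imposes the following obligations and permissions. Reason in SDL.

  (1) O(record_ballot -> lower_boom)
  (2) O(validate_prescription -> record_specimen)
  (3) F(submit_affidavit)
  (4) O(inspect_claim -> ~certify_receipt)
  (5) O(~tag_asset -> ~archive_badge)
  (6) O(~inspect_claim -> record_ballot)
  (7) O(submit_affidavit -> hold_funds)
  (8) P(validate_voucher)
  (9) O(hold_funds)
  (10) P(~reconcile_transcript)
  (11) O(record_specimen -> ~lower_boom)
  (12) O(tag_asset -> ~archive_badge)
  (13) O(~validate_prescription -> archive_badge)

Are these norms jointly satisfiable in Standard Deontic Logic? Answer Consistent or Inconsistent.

Premise 7 is O(submit_affidavit -> hold_funds); even if O(hold_funds) held, inferring O(submit_affidavit) would be affirming the consequent — invalid.
So O(submit_affidavit) is not derivable, and the apparent clash with O(~submit_affidavit) does not arise.
A world satisfying every obligation exists (e.g. archive_badge=false, certify_receipt=false, hold_funds=true, inspect_claim=true, lower_boom=false, reconcile_transcript=false, record_ballot=false, record_specimen=true, submit_affidavit=false, tag_asset=false, validate_prescription=true, validate_voucher=false); no atom is both obligatory and forbidden, so the set is consistent.

Consistent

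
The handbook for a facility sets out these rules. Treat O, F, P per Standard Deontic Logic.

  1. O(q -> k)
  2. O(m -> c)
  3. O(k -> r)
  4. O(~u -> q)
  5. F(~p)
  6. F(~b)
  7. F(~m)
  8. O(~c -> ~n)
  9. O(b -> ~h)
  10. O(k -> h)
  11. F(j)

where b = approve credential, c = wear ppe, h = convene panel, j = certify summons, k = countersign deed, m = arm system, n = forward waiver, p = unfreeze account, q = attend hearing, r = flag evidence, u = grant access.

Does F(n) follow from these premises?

No

Premise 8 is O(~c -> ~n), but O(~c) is not derivable from the premises, so it does not yield O(~n).
No other premise forces O(~n). An ideal world satisfying every premise can still have n true, so F(n) is not derivable.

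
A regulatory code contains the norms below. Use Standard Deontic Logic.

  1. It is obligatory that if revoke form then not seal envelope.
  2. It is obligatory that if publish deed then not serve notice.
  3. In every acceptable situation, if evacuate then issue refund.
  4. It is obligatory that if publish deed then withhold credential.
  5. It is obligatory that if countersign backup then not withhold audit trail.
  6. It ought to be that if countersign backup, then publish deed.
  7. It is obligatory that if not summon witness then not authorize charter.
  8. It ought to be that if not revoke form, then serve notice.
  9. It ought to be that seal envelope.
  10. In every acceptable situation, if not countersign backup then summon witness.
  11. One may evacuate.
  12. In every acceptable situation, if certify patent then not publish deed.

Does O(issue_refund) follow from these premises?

Premise 3 is O(evacuate → issue_refund), but O(evacuate) is not derivable from the premises (the permission P(evacuate) asserts only ¬O(¬evacuate), not O(evacuate)), so it does not yield O(issue_refund).
No other premise forces O(issue_refund). An ideal world satisfying every premise can still have issue_refund false, so O(issue_refund) is not derivable.

No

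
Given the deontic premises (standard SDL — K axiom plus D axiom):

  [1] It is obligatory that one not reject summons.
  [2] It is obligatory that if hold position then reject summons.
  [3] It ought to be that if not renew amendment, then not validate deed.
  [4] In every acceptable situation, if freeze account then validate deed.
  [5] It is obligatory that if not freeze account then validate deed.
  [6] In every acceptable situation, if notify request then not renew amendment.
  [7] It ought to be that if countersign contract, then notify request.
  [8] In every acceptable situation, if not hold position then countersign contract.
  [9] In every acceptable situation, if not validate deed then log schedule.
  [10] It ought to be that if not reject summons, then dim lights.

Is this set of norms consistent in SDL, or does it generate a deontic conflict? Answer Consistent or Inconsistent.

By case analysis on freeze_account: premise 4 gives O(freeze_account → validate_deed) and premise 5 gives O(¬freeze_account → validate_deed), so O(validate_deed) either way.
The contrapositive of premise 3 (O(¬renew_amendment → ¬validate_deed)) is O(validate_deed → renew_amendment), and O(validate_deed) is already established, so O(renew_amendment).
The contrapositive of premise 6 (O(notify_request → ¬renew_amendment)) is O(renew_amendment → ¬notify_request), and O(renew_amendment) is already established, so O(¬notify_request).
Premise 7, O(countersign_contract → notify_request), contraposes to O(¬notify_request → ¬countersign_contract); with O(¬notify_request) we get O(¬countersign_contract).
Premise 8, O(¬hold_position → countersign_contract), contraposes to O(¬countersign_contract → hold_position); with O(¬countersign_contract) we get O(hold_position).
From O(hold_position) and premise 2, O(hold_position → reject_summons), we obtain O(reject_summons).
However, premise 1 gives O(¬reject_summons).
We now have both O(reject_summons) and O(¬reject_summons) — reject_summons is simultaneously obligatory and forbidden, violating the D-axiom.

Inconsistent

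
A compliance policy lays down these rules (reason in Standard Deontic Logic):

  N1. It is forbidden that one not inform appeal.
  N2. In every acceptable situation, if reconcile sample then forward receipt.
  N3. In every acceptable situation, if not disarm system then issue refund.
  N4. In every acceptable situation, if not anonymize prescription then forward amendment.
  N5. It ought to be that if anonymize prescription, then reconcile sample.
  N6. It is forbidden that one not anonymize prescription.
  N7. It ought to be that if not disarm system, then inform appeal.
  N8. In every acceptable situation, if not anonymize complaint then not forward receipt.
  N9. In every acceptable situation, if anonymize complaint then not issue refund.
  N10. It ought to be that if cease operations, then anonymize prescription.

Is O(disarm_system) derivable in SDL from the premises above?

Premise 6 is F(¬anonymize_prescription), i.e. O(anonymize_prescription).
Premise 5 is O(anonymize_prescription → reconcile_sample); since O(anonymize_prescription), deontic closure gives O(reconcile_sample).
Applying K to premise 2 (O(reconcile_sample → forward_receipt)) and O(reconcile_sample) yields O(forward_receipt).
Premise 8 is O(¬anonymize_complaint → ¬forward_receipt); contrapositively O(forward_receipt → anonymize_complaint). Since O(forward_receipt) holds, K gives O(anonymize_complaint).
Premise 9 is O(anonymize_complaint → ¬issue_refund); since O(anonymize_complaint), deontic closure gives O(¬issue_refund).
Premise 3 is O(¬disarm_system → issue_refund); contrapositively O(¬issue_refund → disarm_system). Since O(¬issue_refund) holds, K gives O(disarm_system).
Premises 1, 4, 7, 10 do not contribute to this derivation.
So O(disarm_system) follows.

Yes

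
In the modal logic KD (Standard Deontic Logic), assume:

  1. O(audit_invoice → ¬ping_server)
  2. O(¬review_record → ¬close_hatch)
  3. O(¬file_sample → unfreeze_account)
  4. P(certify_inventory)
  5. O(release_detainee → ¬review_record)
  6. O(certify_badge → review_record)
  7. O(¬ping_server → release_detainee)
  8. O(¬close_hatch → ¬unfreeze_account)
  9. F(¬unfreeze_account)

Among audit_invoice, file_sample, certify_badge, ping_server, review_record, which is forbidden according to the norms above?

audit_invoice

Premise 9, F(¬unfreeze_account), is equivalent to O(unfreeze_account).
Premise 8 is O(¬close_hatch → ¬unfreeze_account); contrapositively O(unfreeze_account → close_hatch). Since O(unfreeze_account) holds, K gives O(close_hatch).
Premise 2 is O(¬review_record → ¬close_hatch); contrapositively O(close_hatch → review_record). Since O(close_hatch) holds, K gives O(review_record).
The contrapositive of premise 5 (O(release_detainee → ¬review_record)) is O(review_record → ¬release_detainee), and O(review_record) is already established, so O(¬release_detainee).
Premise 7 is O(¬ping_server → release_detainee); contrapositively O(¬release_detainee → ping_server). Since O(¬release_detainee) holds, K gives O(ping_server).
Premise 1, O(audit_invoice → ¬ping_server), contraposes to O(ping_server → ¬audit_invoice); with O(ping_server) we get O(¬audit_invoice).
So O(¬audit_invoice) holds, i.e. audit_invoice is forbidden. None of the other listed options is forbidden under the premises.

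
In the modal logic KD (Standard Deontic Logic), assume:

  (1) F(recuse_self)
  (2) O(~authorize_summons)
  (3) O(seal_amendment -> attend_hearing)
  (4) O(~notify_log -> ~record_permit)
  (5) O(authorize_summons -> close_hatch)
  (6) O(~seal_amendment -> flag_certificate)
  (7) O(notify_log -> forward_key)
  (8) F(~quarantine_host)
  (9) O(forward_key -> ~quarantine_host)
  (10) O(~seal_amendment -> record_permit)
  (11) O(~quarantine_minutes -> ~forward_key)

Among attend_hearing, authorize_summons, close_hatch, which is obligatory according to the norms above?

Premise 8, F(~quarantine_host), is equivalent to O(quarantine_host).
The contrapositive of premise 9 (O(forward_key -> ~quarantine_host)) is O(quarantine_host -> ~forward_key), and O(quarantine_host) is already established, so O(~forward_key).
Premise 7 is O(notify_log -> forward_key); contrapositively O(~forward_key -> ~notify_log). Since O(~forward_key) holds, K gives O(~notify_log).
With premise 4, O(~notify_log -> ~record_permit), the K-axiom yields O(~record_permit).
The contrapositive of premise 10 (O(~seal_amendment -> record_permit)) is O(~record_permit -> seal_amendment), and O(~record_permit) is already established, so O(seal_amendment).
From O(seal_amendment) and premise 3, O(seal_amendment -> attend_hearing), we obtain O(attend_hearing).
So O(attend_hearing) holds — attend_hearing is obligatory. None of the other listed options is made obligatory by any chain of premises.

attend_hearing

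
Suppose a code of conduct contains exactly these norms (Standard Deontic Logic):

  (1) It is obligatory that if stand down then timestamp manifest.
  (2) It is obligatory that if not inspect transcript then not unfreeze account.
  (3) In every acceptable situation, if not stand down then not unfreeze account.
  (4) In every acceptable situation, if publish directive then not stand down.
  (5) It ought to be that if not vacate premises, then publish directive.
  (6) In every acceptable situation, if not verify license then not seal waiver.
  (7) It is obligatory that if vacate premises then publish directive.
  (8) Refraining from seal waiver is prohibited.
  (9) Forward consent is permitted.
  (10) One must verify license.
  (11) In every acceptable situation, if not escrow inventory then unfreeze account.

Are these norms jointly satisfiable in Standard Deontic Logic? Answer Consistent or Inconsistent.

Consistent

Premise 6 is O(¬verify_license → ¬seal_waiver), but O(¬verify_license) is not derivable from the premises, so it does not yield O(¬seal_waiver).
So O(¬seal_waiver) is not derivable, and the apparent clash with O(seal_waiver) does not arise.
A world satisfying every obligation exists (e.g. escrow_inventory=true, forward_consent=false, inspect_transcript=false, publish_directive=true, seal_waiver=true, stand_down=false, timestamp_manifest=false, unfreeze_account=false, vacate_premises=false, verify_license=true); no atom is both obligatory and forbidden, so the set is consistent.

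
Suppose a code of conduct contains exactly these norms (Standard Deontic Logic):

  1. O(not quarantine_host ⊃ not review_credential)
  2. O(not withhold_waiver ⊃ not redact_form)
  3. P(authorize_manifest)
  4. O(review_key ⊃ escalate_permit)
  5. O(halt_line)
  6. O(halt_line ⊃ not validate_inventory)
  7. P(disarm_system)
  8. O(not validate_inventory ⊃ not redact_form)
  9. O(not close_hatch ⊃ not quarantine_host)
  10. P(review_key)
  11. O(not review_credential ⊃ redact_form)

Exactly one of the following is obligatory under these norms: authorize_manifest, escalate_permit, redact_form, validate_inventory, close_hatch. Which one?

close_hatch

Premise 5 gives O(halt_line).
With premise 6, O(halt_line ⊃ not validate_inventory), the K-axiom yields O(not validate_inventory).
Premise 8 is O(not validate_inventory ⊃ not redact_form); since O(not validate_inventory), deontic closure gives O(not redact_form).
Premise 11, O(not review_credential ⊃ redact_form), contraposes to O(not redact_form ⊃ review_credential); with O(not redact_form) we get O(review_credential).
The contrapositive of premise 1 (O(not quarantine_host ⊃ not review_credential)) is O(review_credential ⊃ quarantine_host), and O(review_credential) is already established, so O(quarantine_host).
The contrapositive of premise 9 (O(not close_hatch ⊃ not quarantine_host)) is O(quarantine_host ⊃ close_hatch), and O(quarantine_host) is already established, so O(close_hatch).
So O(close_hatch) holds — close_hatch is obligatory. None of the other listed options is made obligatory by any chain of premises.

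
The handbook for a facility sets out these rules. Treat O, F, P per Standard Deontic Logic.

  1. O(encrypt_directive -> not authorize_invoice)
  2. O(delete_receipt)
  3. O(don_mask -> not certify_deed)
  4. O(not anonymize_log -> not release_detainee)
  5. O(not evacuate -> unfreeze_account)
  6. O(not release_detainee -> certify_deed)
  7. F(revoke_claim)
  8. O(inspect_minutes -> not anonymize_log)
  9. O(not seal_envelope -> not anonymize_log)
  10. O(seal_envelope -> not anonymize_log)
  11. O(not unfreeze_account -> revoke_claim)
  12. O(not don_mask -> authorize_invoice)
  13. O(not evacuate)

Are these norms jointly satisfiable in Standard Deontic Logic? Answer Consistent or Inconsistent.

Premise 11 is O(not unfreeze_account -> revoke_claim), but O(not unfreeze_account) is not derivable from the premises, so it does not yield O(revoke_claim).
So O(revoke_claim) is not derivable, and the apparent clash with O(not revoke_claim) does not arise.
A world satisfying every obligation exists (e.g. anonymize_log=false, authorize_invoice=true, certify_deed=true, delete_receipt=true, don_mask=false, encrypt_directive=false, evacuate=false, inspect_minutes=false, release_detainee=false, revoke_claim=false, seal_envelope=false, unfreeze_account=true); no atom is both obligatory and forbidden, so the set is consistent.

Consistent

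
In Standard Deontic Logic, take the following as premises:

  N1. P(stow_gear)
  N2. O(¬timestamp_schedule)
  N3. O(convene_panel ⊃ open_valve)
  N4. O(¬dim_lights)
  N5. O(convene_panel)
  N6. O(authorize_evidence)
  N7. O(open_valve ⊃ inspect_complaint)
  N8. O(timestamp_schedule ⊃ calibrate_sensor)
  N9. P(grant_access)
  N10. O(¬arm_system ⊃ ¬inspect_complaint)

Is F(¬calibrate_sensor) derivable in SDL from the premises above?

Premise 8 is O(timestamp_schedule ⊃ calibrate_sensor), but O(timestamp_schedule) is not derivable from the premises, so it does not yield O(calibrate_sensor).
No other premise forces O(calibrate_sensor). An ideal world satisfying every premise can still have ¬calibrate_sensor true, so F(¬calibrate_sensor) is not derivable.

No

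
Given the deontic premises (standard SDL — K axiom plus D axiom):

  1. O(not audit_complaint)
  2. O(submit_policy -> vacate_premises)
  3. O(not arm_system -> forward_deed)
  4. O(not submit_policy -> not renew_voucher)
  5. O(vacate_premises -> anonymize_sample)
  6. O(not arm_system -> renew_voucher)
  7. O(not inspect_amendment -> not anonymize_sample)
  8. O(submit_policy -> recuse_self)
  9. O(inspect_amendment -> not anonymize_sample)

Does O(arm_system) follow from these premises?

Premises 9 and 7 are O(inspect_amendment -> not anonymize_sample) and O(not inspect_amendment -> not anonymize_sample); every ideal world satisfies inspect_amendment or not inspect_amendment, so in either case not anonymize_sample holds — hence O(not anonymize_sample).
Premise 5, O(vacate_premises -> anonymize_sample), contraposes to O(not anonymize_sample -> not vacate_premises); with O(not anonymize_sample) we get O(not vacate_premises).
The contrapositive of premise 2 (O(submit_policy -> vacate_premises)) is O(not vacate_premises -> not submit_policy), and O(not vacate_premises) is already established, so O(not submit_policy).
Applying K to premise 4 (O(not submit_policy -> not renew_voucher)) and O(not submit_policy) yields O(not renew_voucher).
The contrapositive of premise 6 (O(not arm_system -> renew_voucher)) is O(not renew_voucher -> arm_system), and O(not renew_voucher) is already established, so O(arm_system).
Premises 1, 3, 8 do not contribute to this derivation.
So O(arm_system) follows.

Yes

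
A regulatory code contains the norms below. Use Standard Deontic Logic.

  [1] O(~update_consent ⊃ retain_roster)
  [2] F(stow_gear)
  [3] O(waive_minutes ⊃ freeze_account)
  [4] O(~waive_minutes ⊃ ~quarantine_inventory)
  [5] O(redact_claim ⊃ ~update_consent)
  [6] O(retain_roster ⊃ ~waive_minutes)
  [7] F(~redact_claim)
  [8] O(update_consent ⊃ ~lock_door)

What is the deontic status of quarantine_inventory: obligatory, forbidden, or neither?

Forbidden

F(~redact_claim) at premise 7 means O(redact_claim).
Applying K to premise 5 (O(redact_claim ⊃ ~update_consent)) and O(redact_claim) yields O(~update_consent).
Premise 1 is O(~update_consent ⊃ retain_roster); since O(~update_consent), deontic closure gives O(retain_roster).
With premise 6, O(retain_roster ⊃ ~waive_minutes), the K-axiom yields O(~waive_minutes).
Applying K to premise 4 (O(~waive_minutes ⊃ ~quarantine_inventory)) and O(~waive_minutes) yields O(~quarantine_inventory).
Premises 2, 3, 8 do not contribute to this derivation.
Thus O(~quarantine_inventory), which is F(quarantine_inventory): quarantine_inventory is forbidden.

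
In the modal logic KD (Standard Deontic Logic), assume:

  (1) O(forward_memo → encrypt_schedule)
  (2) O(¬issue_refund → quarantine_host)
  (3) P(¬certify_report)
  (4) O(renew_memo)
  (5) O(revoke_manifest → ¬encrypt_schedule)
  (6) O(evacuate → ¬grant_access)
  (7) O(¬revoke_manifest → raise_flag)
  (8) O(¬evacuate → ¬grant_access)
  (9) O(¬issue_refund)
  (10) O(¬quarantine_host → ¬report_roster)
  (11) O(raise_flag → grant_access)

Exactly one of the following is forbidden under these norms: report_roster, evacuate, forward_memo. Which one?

Premises 6 and 8 are O(evacuate → ¬grant_access) and O(¬evacuate → ¬grant_access); every ideal world satisfies evacuate or ¬evacuate, so in either case ¬grant_access holds — hence O(¬grant_access).
The contrapositive of premise 11 (O(raise_flag → grant_access)) is O(¬grant_access → ¬raise_flag), and O(¬grant_access) is already established, so O(¬raise_flag).
The contrapositive of premise 7 (O(¬revoke_manifest → raise_flag)) is O(¬raise_flag → revoke_manifest), and O(¬raise_flag) is already established, so O(revoke_manifest).
Premise 5 is O(revoke_manifest → ¬encrypt_schedule); since O(revoke_manifest), deontic closure gives O(¬encrypt_schedule).
Premise 1 is O(forward_memo → encrypt_schedule); contrapositively O(¬encrypt_schedule → ¬forward_memo). Since O(¬encrypt_schedule) holds, K gives O(¬forward_memo).
So O(¬forward_memo) holds, i.e. forward_memo is forbidden. None of the other listed options is forbidden under the premises.

forward_memo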